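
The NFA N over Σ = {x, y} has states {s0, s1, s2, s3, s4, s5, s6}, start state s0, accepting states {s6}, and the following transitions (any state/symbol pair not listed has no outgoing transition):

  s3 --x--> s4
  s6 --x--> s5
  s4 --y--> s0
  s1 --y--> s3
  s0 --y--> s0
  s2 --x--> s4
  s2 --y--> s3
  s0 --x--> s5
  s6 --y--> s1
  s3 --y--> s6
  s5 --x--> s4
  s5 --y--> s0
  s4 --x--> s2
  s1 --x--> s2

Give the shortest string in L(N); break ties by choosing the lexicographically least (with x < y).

A breadth-first search from s0 reaches an accepting state first via the path s0 → s5 → s4 → s2 → s3 → s6 on input xxxyy.
No string of length < 5 is accepted (BFS exhausts all shorter strings without reaching an accepting state), and xxxyy is the lexicographically least accepting string of length 5.

xxxyy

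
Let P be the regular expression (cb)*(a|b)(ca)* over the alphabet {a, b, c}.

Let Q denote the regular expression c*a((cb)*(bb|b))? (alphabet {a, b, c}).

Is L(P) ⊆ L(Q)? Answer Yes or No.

No

The string b is in L(P) but not in L(Q).
So L(P) ⊄ L(Q).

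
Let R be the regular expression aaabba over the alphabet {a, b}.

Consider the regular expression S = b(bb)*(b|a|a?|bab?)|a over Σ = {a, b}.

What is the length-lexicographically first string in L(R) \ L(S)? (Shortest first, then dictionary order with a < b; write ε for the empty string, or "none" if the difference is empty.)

The string aaabba is accepted by R but not by S.
No shorter string lies in the difference, and aaabba is the lexicographically first length-6 string in L(R) \ L(S).

aaabba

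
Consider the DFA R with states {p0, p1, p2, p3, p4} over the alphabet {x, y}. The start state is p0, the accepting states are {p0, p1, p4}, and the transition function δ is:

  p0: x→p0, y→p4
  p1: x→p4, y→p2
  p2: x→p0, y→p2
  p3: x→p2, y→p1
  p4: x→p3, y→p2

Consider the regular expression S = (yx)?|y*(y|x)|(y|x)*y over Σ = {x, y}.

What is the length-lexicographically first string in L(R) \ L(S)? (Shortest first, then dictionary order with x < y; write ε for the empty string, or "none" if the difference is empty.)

The string xx is accepted by R but not by S.
No shorter string lies in the difference, and xx is the lexicographically first length-2 string in L(R) \ L(S).

xx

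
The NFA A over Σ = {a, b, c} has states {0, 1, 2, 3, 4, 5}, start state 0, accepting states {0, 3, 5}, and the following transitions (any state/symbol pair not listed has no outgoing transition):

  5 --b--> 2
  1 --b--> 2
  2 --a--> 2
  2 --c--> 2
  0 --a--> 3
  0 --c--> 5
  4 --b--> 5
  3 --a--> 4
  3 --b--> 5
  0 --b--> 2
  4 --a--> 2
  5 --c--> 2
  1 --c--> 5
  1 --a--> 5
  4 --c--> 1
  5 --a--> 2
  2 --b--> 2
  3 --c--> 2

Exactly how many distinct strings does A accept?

7

The useful subgraph on states {0, 1, 3, 4, 5} is acyclic, so L(A) is finite; the longest accepting path visits 5 useful states, giving maximum string length 4.
Counting accepting paths from 0 by length: 1 of length 0, 2 of length 1, 1 of length 2, 1 of length 3, 2 of length 4. Total 7.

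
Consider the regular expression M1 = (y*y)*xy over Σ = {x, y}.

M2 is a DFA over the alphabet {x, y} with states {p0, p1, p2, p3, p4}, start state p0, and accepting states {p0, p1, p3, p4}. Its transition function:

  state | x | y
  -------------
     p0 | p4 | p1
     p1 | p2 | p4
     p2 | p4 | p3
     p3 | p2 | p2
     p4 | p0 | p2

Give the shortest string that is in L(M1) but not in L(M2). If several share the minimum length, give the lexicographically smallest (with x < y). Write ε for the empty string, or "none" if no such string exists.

The string xy is accepted by M1 but not by M2.
No shorter string lies in the difference, and xy is the lexicographically first length-2 string in L(M1) \ L(M2).

xy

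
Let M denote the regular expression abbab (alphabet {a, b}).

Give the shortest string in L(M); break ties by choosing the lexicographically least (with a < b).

By inspection of the expression, no string of length less than 5 matches, and abbab is the lexicographically first match of length 5.

abbab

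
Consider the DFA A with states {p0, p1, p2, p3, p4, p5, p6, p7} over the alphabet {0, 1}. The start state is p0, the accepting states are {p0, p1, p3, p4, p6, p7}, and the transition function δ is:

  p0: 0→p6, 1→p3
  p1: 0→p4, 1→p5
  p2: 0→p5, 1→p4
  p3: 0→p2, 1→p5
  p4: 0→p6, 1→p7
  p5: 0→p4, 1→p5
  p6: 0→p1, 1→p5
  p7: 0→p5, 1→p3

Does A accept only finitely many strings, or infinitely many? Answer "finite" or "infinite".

State p4 is reachable from the start and can reach an accepting state, and it lies on the cycle p4 → p6 → p1 → p4.
Traversing that cycle any number of times yields accepted strings of unbounded length, so the language is infinite.

infinite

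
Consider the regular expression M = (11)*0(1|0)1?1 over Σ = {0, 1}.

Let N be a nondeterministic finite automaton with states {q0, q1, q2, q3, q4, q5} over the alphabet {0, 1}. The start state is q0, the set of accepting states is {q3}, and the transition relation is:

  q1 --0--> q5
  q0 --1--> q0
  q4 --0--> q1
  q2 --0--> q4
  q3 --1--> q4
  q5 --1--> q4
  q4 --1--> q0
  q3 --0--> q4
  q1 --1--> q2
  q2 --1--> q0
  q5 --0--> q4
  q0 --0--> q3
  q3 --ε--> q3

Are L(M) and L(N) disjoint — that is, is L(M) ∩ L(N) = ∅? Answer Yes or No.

Yes

Converting the expression M to a DFA (subset construction, then merging equivalent states) gives the minimal DFA with states {m0, m1, m2, m3, m4, m5, m6}, start state m0, accepting states {m5, m6} and transitions m0: 0→m1, 1→m2; m1: 0→m3, 1→m3; m2: 0→m4, 1→m0; m3: 0→m4, 1→m5; m4: 0→m4, 1→m4; m5: 0→m4, 1→m6; m6: 0→m4, 1→m4.
Exploring the product automaton M × N from the start pair (m0, q0), following both machines on each input symbol, reaches 12 state pairs: (m0, q0), (m1, q3), (m2, q0), (m3, q4), (m4, q3), (m4, q1), (m5, q0), (m4, q4), (m4, q5), (m4, q2), (m6, q0), (m4, q0).
M accepts in {m5, m6} and N accepts in {q3}; no reachable pair has both components accepting, so no string drives both machines to acceptance simultaneously and L(M) ∩ L(N) = ∅.
So no string is accepted by both, and the intersection is empty.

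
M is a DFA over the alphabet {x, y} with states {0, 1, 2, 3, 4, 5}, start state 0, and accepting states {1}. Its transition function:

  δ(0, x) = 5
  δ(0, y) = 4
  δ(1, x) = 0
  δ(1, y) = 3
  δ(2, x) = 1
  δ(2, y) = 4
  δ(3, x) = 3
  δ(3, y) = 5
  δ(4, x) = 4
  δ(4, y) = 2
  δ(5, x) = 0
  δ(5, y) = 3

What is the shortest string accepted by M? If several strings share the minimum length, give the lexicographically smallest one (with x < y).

yyx

A breadth-first search from 0 reaches an accepting state first via the path 0 → 4 → 2 → 1 on input yyx.
No string of length < 3 is accepted (BFS exhausts all shorter strings without reaching an accepting state), and yyx is the lexicographically least accepting string of length 3.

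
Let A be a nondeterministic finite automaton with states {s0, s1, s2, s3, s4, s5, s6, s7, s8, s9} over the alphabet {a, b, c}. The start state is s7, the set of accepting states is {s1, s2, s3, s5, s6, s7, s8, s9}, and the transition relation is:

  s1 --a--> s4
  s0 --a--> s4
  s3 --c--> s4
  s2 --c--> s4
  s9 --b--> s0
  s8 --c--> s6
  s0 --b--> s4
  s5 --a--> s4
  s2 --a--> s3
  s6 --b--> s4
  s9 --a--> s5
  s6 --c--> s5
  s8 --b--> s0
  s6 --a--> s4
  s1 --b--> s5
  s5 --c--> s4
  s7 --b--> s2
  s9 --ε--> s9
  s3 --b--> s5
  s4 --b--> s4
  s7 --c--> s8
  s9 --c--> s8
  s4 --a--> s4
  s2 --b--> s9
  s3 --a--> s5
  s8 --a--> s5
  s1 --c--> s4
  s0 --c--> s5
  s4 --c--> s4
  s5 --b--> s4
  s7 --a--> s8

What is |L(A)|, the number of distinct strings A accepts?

23

The useful subgraph on states {s0, s2, s3, s5, s6, s7, s8, s9} is acyclic, so L(A) is finite; the longest accepting path visits 6 useful states, giving maximum string length 5.
Counting accepting paths from s7 by length: 1 of length 0, 3 of length 1, 6 of length 2, 8 of length 3, 3 of length 4, 2 of length 5. Total 23.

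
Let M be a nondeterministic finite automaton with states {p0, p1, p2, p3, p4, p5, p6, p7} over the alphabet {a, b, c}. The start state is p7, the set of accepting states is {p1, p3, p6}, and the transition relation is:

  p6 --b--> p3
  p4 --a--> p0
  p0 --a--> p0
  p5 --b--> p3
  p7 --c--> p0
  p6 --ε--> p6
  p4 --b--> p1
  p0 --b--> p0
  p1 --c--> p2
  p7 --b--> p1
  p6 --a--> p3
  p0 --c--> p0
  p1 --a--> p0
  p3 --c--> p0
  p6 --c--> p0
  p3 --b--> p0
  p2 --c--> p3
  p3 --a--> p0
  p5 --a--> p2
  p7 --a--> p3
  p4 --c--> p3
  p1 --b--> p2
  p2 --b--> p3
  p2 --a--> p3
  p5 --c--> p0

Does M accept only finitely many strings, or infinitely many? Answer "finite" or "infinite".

finite

The useful states (reachable from p7 and able to reach an accepting state) are {p1, p2, p3, p7}.
Restricted to these states the transition graph has no cycle, so every accepting path has bounded length and L is finite.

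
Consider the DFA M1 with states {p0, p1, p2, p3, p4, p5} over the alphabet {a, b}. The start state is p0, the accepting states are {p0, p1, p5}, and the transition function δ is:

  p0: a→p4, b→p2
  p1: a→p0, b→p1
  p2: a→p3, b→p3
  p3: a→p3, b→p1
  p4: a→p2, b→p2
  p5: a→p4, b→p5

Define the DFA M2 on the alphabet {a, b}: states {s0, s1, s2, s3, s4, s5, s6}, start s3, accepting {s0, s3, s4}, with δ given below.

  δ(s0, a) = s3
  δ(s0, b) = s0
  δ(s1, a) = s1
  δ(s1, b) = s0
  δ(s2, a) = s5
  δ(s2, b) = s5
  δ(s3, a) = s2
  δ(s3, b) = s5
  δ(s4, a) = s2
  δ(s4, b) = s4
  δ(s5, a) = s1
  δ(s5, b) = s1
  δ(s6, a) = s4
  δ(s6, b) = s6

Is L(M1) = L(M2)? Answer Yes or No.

Yes

Exploring the product automaton M1 × M2 from the start pair (p0, s3), following both machines on each input symbol, reaches 5 state pairs: (p0, s3), (p4, s2), (p2, s5), (p3, s1), (p1, s0).
M1 accepts in {p0, p1, p5} and M2 accepts in {s0, s3, s4}. In every reachable pair the two components are either both accepting — (p0, s3), (p1, s0) — or both non-accepting, so no string is accepted by exactly one of the machines: L(M1) \ L(M2) and L(M2) \ L(M1) are both empty.
Hence every string is accepted by M1 iff it is accepted by M2, and the two languages coincide.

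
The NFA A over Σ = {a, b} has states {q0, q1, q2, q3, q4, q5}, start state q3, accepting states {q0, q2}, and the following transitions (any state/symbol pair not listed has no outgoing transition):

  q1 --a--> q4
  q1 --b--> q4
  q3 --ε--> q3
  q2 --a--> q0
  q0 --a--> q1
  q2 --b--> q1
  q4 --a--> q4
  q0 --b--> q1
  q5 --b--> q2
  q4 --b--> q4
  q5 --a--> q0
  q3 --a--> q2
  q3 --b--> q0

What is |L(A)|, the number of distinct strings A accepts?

3

The useful subgraph on states {q0, q2, q3} is acyclic, so L(A) is finite; the longest accepting path visits 3 useful states, giving maximum string length 2.
Counting accepting paths from q3 by length: 2 of length 1, 1 of length 2. Total 3.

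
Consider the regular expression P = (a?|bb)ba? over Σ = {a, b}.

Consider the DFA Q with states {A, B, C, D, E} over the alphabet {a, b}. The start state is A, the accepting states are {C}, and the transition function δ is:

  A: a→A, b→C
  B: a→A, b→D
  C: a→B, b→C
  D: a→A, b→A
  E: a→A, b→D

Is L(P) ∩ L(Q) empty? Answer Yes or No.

The string b is accepted by both P and Q.
Hence L(P) ∩ L(Q) ≠ ∅.

No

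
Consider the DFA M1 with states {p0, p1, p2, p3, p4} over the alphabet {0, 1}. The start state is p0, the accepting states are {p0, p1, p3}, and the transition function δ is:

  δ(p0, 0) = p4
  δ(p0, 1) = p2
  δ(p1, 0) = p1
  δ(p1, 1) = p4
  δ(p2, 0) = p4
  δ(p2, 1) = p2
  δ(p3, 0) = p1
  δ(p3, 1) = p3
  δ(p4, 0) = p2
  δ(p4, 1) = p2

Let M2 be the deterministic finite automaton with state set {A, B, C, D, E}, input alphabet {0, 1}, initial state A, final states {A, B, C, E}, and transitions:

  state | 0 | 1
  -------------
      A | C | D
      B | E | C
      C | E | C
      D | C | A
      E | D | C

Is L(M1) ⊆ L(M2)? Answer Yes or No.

Yes

Exploring the product automaton M1 × M2 from the start pair (p0, A), following both machines on each input symbol, reaches 8 state pairs: (p0, A), (p4, C), (p2, D), (p2, E), (p2, C), (p2, A), (p4, D), (p4, E).
M1 accepts in {p0, p1, p3} and M2 accepts in {A, B, C, E}. The reachable pairs whose M1-component is accepting are (p0, A); in each of them the M2-component is accepting too, so the product for L(M1) \ L(M2) (M1-component accepting, M2-component rejecting) has no reachable accepting pair and the difference is empty.
Hence every string in L(M1) is also in L(M2).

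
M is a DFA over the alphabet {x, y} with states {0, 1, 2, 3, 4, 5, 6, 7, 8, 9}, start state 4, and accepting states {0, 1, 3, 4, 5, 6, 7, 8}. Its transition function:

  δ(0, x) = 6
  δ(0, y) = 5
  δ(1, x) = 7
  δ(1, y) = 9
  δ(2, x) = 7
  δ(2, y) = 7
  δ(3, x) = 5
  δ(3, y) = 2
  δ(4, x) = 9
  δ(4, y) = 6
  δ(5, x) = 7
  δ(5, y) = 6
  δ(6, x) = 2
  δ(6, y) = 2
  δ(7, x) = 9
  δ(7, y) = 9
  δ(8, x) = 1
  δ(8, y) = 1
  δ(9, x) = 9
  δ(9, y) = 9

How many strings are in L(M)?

The useful subgraph on states {2, 4, 6, 7} is acyclic, so L(M) is finite; the longest accepting path visits 4 useful states, giving maximum string length 3.
Counting accepting paths from 4 by length: 1 of length 0, 1 of length 1, 4 of length 3. Total 6.

6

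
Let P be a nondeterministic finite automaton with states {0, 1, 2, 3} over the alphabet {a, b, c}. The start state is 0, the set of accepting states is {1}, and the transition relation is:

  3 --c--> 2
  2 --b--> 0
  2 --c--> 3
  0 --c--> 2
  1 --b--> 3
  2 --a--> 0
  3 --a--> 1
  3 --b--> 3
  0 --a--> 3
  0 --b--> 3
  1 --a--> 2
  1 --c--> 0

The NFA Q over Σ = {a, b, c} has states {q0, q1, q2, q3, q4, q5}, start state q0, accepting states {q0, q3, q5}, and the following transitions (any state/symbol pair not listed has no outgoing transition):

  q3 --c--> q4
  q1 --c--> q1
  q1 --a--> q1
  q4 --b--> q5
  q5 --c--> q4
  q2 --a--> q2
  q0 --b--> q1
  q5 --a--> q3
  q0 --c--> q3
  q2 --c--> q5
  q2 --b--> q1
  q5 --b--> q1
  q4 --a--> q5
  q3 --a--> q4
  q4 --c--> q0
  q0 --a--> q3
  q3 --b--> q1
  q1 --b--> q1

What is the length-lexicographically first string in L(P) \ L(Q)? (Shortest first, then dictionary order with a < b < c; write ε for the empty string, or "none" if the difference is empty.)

aa

The string aa is accepted by P but not by Q.
No shorter string lies in the difference, and aa is the lexicographically first length-2 string in L(P) \ L(Q).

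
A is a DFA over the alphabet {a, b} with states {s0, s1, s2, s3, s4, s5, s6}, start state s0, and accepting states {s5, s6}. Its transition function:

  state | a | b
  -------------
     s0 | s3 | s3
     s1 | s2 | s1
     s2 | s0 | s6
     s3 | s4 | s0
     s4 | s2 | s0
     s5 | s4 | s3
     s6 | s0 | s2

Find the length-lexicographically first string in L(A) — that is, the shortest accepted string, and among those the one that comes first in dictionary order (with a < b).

aaab

A breadth-first search from s0 reaches an accepting state first via the path s0 → s3 → s4 → s2 → s6 on input aaab.
No string of length < 4 is accepted (BFS exhausts all shorter strings without reaching an accepting state), and aaab is the lexicographically least accepting string of length 4.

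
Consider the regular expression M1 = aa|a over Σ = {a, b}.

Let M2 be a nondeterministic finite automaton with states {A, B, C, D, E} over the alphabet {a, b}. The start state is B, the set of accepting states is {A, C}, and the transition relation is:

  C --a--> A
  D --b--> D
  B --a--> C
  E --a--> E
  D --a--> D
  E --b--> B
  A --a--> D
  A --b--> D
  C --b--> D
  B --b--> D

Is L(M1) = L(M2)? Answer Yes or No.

Yes

Converting the expression M1 to a DFA (subset construction, then merging equivalent states) gives the minimal DFA with states {r0, r1, r2, r3}, start state r0, accepting states {r1, r3} and transitions r0: a→r1, b→r2; r1: a→r3, b→r2; r2: a→r2, b→r2; r3: a→r2, b→r2.
Exploring the product automaton M1 × M2 from the start pair (r0, B), following both machines on each input symbol, reaches 4 state pairs: (r0, B), (r1, C), (r2, D), (r3, A).
M1 accepts in {r1, r3} and M2 accepts in {A, C}. In every reachable pair the two components are either both accepting — (r1, C), (r3, A) — or both non-accepting, so no string is accepted by exactly one of the machines: L(M1) \ L(M2) and L(M2) \ L(M1) are both empty.
Hence every string is accepted by M1 iff it is accepted by M2, and the two languages coincide.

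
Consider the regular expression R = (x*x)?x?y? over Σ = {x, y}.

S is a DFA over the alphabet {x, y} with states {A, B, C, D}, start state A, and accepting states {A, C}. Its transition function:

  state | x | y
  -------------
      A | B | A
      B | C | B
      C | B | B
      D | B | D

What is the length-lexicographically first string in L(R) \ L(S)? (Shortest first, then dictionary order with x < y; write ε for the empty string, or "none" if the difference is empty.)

x

The string x is accepted by R but not by S.
No shorter string lies in the difference, and x is the lexicographically first length-1 string in L(R) \ L(S).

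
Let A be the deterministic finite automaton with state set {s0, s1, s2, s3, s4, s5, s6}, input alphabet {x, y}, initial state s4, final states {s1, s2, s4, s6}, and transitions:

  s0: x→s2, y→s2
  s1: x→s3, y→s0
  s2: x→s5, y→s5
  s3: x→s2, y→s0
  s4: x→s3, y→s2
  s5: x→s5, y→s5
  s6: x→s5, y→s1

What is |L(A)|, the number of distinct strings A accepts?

5

The useful subgraph on states {s0, s2, s3, s4} is acyclic, so L(A) is finite; the longest accepting path visits 4 useful states, giving maximum string length 3.
Counting accepting paths from s4 by length: 1 of length 0, 1 of length 1, 1 of length 2, 2 of length 3. Total 5.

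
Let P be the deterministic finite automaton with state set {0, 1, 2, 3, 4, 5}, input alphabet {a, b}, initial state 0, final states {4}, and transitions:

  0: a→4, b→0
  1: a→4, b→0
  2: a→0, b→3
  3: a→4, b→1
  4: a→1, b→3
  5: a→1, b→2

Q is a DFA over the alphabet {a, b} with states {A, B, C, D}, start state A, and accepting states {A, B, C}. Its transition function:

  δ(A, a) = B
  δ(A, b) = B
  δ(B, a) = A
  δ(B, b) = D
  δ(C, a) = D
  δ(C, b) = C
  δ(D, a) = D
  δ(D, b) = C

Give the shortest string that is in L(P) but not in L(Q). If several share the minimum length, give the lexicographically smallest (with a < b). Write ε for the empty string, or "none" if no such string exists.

aba

The string aba is accepted by P but not by Q.
No shorter string lies in the difference, and aba is the lexicographically first length-3 string in L(P) \ L(Q).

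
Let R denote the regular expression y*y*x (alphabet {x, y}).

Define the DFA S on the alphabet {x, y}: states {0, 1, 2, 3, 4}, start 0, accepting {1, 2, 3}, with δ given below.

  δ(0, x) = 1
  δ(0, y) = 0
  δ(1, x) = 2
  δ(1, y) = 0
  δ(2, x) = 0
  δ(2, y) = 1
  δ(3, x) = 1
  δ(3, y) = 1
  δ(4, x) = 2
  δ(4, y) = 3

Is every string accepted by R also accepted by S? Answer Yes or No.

Converting the expression R to a DFA (subset construction, then merging equivalent states) gives the minimal DFA with states {r0, r1, r2}, start state r0, accepting states {r1} and transitions r0: x→r1, y→r0; r1: x→r2, y→r2; r2: x→r2, y→r2.
Exploring the product automaton R × S from the start pair (r0, 0), following both machines on each input symbol, reaches 5 state pairs: (r0, 0), (r1, 1), (r2, 2), (r2, 0), (r2, 1).
R accepts in {r1} and S accepts in {1, 2, 3}. The reachable pairs whose R-component is accepting are (r1, 1); in each of them the S-component is accepting too, so the product for L(R) \ L(S) (R-component accepting, S-component rejecting) has no reachable accepting pair and the difference is empty.
Hence every string in L(R) is also in L(S).

Yes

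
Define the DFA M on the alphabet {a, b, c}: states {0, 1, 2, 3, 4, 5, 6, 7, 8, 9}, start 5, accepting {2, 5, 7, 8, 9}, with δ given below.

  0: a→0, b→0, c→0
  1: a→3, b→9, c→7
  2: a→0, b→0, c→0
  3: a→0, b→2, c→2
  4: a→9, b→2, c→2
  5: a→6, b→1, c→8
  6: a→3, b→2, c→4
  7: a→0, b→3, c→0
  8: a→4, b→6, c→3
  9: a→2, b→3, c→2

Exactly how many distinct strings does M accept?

The useful subgraph on states {1, 2, 3, 4, 5, 6, 7, 8, 9} is acyclic, so L(M) is finite; the longest accepting path visits 7 useful states, giving maximum string length 6.
Counting accepting paths from 5 by length: 1 of length 0, 1 of length 1, 3 of length 2, 15 of length 3, 13 of length 4, 6 of length 5, 2 of length 6. Total 41.

41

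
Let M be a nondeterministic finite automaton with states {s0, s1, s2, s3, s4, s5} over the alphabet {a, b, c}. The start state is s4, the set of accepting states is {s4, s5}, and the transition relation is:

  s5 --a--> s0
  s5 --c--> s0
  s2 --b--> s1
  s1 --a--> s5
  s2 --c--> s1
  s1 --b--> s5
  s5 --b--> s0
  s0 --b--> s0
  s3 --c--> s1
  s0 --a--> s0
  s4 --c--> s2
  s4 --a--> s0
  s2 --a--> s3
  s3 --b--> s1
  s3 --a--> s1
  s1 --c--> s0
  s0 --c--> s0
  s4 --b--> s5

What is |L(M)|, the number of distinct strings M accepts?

The useful subgraph on states {s1, s2, s3, s4, s5} is acyclic, so L(M) is finite; the longest accepting path visits 5 useful states, giving maximum string length 4.
Counting accepting paths from s4 by length: 1 of length 0, 1 of length 1, 4 of length 3, 6 of length 4. Total 12.

12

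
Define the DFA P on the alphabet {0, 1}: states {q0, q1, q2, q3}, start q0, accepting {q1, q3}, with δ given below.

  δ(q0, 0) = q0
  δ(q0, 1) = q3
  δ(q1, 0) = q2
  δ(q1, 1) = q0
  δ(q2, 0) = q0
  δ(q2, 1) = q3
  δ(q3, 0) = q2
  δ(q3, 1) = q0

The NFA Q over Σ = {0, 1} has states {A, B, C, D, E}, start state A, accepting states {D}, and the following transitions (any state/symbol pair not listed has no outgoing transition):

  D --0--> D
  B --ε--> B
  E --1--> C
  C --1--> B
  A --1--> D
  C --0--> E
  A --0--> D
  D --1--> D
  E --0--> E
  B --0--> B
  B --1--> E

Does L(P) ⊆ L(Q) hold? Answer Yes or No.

Yes

Exploring the product automaton P × Q from the start pair (q0, A), following both machines on each input symbol, reaches 4 state pairs: (q0, A), (q0, D), (q3, D), (q2, D).
P accepts in {q1, q3} and Q accepts in {D}. The reachable pairs whose P-component is accepting are (q3, D); in each of them the Q-component is accepting too, so the product for L(P) \ L(Q) (P-component accepting, Q-component rejecting) has no reachable accepting pair and the difference is empty.
Hence every string in L(P) is also in L(Q).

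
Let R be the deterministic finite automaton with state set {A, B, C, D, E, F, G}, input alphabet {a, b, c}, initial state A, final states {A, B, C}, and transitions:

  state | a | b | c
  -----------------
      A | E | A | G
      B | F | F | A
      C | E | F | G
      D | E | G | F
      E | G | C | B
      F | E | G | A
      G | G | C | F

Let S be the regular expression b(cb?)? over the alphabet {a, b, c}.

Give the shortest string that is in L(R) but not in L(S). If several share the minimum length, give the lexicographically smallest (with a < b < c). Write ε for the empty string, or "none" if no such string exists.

The empty string ε is accepted by R but not by S.
Since ε is the unique shortest string, it is the required witness.

ε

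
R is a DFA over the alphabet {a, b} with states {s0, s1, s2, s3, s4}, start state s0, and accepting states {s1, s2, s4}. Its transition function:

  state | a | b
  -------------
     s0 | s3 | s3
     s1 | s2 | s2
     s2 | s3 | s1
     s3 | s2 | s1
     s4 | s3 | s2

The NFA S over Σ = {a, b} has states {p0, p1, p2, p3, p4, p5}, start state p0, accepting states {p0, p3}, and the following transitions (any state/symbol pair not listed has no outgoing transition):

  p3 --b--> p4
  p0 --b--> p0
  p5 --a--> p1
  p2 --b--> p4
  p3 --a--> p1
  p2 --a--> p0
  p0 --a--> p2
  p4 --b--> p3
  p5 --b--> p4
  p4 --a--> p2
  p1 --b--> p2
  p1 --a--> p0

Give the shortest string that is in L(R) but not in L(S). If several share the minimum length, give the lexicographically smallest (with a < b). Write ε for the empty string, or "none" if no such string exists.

ab

The string ab is accepted by R but not by S.
No shorter string lies in the difference, and ab is the lexicographically first length-2 string in L(R) \ L(S).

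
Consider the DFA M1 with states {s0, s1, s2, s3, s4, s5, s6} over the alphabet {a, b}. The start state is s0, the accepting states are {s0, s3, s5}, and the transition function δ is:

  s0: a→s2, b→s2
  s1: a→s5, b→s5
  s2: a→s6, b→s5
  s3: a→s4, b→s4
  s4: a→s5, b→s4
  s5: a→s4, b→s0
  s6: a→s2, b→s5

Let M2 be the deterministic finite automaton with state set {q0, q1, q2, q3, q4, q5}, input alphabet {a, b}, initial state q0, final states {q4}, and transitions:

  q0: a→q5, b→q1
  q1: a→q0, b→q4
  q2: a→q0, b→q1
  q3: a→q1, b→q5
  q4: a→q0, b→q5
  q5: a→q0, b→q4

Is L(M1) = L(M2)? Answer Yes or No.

No

The empty string ε is accepted by M1 but rejected by M2.
So L(M1) ≠ L(M2).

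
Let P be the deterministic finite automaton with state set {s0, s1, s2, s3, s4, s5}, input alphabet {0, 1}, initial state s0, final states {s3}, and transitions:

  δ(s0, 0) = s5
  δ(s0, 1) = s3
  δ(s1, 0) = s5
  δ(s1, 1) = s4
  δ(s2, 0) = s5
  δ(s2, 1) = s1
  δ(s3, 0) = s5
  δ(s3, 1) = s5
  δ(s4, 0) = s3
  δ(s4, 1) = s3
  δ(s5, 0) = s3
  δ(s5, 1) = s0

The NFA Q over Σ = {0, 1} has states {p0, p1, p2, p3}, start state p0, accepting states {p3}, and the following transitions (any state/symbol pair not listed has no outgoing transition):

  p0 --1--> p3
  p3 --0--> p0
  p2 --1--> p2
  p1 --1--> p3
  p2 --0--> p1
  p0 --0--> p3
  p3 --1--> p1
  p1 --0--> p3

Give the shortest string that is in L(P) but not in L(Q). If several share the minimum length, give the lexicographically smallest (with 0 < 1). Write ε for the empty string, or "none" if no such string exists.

00

The string 00 is accepted by P but not by Q.
No shorter string lies in the difference, and 00 is the lexicographically first length-2 string in L(P) \ L(Q).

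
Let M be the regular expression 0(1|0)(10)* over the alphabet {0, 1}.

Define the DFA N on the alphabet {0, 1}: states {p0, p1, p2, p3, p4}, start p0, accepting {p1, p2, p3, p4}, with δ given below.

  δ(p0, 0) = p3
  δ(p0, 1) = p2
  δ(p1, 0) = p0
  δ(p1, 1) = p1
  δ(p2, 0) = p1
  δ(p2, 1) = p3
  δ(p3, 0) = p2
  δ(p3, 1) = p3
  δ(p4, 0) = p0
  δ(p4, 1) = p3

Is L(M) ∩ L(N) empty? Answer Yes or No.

No

The string 00 is accepted by both M and N.
Hence L(M) ∩ L(N) ≠ ∅.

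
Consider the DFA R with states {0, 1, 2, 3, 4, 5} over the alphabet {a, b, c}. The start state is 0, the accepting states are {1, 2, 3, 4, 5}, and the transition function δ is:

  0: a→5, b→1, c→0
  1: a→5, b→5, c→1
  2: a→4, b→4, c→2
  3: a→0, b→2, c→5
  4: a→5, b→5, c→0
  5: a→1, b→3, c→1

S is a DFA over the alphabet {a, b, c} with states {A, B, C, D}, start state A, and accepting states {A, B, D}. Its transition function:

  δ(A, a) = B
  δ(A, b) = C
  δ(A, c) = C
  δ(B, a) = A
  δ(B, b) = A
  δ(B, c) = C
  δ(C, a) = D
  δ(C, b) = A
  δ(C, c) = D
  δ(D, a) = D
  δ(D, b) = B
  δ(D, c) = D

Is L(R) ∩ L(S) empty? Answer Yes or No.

The string a is accepted by both R and S.
Hence L(R) ∩ L(S) ≠ ∅.

No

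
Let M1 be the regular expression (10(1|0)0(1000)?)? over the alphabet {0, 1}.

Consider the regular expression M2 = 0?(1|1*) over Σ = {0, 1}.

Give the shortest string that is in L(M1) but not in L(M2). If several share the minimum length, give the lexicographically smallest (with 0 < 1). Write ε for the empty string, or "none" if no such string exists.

The string 1000 is accepted by M1 but not by M2.
No shorter string lies in the difference, and 1000 is the lexicographically first length-4 string in L(M1) \ L(M2).

1000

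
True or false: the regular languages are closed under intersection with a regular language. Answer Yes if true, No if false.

Yes

This is a special case of closure under intersection: the product of the two DFAs, accepting on F₁ × F₂, recognises the intersection.
So the regular languages are closed under intersection with a regular language.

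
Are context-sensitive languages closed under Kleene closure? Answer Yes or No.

Yes

An LBA guesses a factorisation of the input into blocks (marking block boundaries on a second track) and verifies each block with the LBA for L; this uses no space beyond the input, so L* is context-sensitive.
So the context-sensitive languages are closed under Kleene star.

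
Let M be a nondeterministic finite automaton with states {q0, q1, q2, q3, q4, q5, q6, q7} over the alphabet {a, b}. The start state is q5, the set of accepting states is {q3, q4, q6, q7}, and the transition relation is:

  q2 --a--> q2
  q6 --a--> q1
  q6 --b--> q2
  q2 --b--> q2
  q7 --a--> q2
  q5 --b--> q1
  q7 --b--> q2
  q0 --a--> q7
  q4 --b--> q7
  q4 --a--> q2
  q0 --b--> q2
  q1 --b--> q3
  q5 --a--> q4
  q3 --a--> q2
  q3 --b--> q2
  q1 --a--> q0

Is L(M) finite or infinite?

finite

The useful states (reachable from q5 and able to reach an accepting state) are {q0, q1, q3, q4, q5, q7}.
Restricted to these states the transition graph has no cycle, so every accepting path has bounded length and L is finite.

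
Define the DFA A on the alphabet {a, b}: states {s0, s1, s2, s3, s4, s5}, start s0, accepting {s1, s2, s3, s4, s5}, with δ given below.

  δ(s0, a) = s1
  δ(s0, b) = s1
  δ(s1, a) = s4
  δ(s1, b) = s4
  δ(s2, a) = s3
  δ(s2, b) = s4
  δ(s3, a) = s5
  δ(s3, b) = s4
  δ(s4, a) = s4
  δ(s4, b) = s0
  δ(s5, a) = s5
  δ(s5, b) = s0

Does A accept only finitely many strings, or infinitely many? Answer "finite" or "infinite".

infinite

State s0 is reachable from the start and can reach an accepting state, and it lies on the cycle s0 → s1 → s4 → s0.
Traversing that cycle any number of times yields accepted strings of unbounded length, so the language is infinite.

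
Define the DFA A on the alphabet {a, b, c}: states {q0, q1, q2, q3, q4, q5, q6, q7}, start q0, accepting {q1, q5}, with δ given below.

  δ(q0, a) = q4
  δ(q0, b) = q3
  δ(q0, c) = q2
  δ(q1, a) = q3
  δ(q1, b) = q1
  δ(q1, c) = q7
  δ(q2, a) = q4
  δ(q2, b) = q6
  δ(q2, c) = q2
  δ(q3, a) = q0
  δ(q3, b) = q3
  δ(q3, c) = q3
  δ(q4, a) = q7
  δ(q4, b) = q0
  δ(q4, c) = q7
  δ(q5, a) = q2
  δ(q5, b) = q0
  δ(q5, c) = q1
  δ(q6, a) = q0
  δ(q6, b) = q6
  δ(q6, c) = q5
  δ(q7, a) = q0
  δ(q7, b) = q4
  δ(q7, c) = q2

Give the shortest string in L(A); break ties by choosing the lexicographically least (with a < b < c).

A breadth-first search from q0 reaches an accepting state first via the path q0 → q2 → q6 → q5 on input cbc.
No string of length < 3 is accepted (BFS exhausts all shorter strings without reaching an accepting state), and cbc is the lexicographically least accepting string of length 3.

cbc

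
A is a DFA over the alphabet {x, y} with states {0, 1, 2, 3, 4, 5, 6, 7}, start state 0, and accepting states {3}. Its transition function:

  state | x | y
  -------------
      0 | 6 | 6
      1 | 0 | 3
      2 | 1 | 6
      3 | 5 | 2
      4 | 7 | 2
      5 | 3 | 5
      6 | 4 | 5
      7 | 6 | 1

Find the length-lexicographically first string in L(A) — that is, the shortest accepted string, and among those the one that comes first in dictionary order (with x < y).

xyx

A breadth-first search from 0 reaches an accepting state first via the path 0 → 6 → 5 → 3 on input xyx.
No string of length < 3 is accepted (BFS exhausts all shorter strings without reaching an accepting state), and xyx is the lexicographically least accepting string of length 3.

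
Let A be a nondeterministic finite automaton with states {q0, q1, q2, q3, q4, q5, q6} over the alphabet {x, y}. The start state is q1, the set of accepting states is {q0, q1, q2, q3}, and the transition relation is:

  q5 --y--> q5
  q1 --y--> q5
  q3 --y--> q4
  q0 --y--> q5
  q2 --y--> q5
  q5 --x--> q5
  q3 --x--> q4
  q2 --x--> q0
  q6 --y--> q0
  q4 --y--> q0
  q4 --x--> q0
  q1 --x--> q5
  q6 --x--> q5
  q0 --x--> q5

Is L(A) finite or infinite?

The useful states (reachable from q1 and able to reach an accepting state) are {q1}.
Restricted to these states the transition graph has no cycle, so every accepting path has bounded length and L is finite.

finite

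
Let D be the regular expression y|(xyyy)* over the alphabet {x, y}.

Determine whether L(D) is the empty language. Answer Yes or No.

No

The empty string ε matches the expression, so it belongs to L(D).
Since L(D) contains at least one string, it is not empty.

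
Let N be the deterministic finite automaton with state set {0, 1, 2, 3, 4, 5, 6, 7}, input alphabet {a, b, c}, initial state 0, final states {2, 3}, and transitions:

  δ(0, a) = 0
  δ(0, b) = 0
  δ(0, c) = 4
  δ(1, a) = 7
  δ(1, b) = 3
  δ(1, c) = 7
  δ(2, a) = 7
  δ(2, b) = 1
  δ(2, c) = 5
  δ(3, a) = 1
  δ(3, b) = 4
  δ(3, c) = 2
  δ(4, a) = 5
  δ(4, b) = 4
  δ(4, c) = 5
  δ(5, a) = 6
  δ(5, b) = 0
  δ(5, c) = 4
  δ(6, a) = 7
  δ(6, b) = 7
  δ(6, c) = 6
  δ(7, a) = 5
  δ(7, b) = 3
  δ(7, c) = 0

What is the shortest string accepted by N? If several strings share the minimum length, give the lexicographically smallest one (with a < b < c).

A breadth-first search from 0 reaches an accepting state first via the path 0 → 4 → 5 → 6 → 7 → 3 on input caaab.
No string of length < 5 is accepted (BFS exhausts all shorter strings without reaching an accepting state), and caaab is the lexicographically least accepting string of length 5.

caaab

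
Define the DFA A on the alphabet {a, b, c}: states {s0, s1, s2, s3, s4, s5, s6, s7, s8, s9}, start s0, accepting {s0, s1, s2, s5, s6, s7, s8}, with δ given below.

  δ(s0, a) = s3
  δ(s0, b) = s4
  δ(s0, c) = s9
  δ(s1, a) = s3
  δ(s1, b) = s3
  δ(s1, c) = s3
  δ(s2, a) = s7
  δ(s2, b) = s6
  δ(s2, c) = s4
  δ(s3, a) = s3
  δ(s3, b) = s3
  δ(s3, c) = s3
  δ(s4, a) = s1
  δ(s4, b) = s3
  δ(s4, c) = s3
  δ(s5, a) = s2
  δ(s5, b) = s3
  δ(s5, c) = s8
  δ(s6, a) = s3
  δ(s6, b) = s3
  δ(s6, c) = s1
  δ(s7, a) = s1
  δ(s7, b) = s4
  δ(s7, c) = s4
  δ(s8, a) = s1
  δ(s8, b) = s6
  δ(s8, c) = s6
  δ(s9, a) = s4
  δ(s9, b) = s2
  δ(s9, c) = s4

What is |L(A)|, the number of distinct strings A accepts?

12

The useful subgraph on states {s0, s1, s2, s4, s6, s7, s9} is acyclic, so L(A) is finite; the longest accepting path visits 6 useful states, giving maximum string length 5.
Counting accepting paths from s0 by length: 1 of length 0, 2 of length 2, 4 of length 3, 3 of length 4, 2 of length 5. Total 12.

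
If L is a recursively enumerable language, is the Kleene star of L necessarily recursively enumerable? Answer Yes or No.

Dovetail over all factorisations of the input into blocks and all step bounds, running the recogniser for L on every block of a factorisation; accept if some factorisation has all of its blocks accepted.
So the recursively enumerable languages are closed under Kleene star.

Yes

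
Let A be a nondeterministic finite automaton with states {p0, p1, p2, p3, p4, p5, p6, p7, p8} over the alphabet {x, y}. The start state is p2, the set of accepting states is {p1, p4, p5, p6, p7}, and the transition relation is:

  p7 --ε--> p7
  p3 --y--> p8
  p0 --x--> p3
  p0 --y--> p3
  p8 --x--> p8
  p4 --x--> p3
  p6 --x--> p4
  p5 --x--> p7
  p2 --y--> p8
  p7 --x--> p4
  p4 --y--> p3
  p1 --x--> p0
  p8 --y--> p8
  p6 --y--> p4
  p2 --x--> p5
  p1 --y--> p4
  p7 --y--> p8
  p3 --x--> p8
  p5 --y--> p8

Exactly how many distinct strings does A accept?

The useful subgraph on states {p2, p4, p5, p7} is acyclic, so L(A) is finite; the longest accepting path visits 4 useful states, giving maximum string length 3.
Counting accepting paths from p2 by length: 1 of length 1, 1 of length 2, 1 of length 3. Total 3.

3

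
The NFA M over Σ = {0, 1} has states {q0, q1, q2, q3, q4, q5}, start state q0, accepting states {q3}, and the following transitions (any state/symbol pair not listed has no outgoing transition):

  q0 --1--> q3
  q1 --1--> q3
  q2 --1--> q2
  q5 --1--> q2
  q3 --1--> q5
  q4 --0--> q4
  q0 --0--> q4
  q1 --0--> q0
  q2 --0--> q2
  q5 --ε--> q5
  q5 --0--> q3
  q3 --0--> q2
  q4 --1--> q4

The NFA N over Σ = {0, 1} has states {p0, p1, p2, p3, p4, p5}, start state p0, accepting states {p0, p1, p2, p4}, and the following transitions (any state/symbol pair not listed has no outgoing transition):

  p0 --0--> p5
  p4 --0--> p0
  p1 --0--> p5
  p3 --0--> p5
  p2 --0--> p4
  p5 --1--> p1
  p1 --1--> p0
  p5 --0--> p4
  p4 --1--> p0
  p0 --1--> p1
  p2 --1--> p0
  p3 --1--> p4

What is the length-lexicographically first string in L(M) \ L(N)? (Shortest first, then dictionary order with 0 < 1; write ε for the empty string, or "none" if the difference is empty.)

110

The string 110 is accepted by M but not by N.
No shorter string lies in the difference, and 110 is the lexicographically first length-3 string in L(M) \ L(N).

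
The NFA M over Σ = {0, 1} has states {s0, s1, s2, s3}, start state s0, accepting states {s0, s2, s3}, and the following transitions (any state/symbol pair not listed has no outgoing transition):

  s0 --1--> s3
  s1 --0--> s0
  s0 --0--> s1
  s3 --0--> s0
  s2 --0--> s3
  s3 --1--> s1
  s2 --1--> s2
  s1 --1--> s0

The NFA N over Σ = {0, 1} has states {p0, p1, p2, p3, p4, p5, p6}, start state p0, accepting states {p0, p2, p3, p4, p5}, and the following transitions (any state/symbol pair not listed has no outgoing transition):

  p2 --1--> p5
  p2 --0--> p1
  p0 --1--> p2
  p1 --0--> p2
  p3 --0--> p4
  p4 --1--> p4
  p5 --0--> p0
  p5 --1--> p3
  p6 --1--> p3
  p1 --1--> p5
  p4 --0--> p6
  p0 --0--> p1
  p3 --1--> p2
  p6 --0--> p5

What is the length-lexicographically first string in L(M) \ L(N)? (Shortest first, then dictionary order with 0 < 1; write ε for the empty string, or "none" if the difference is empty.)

10

The string 10 is accepted by M but not by N.
No shorter string lies in the difference, and 10 is the lexicographically first length-2 string in L(M) \ L(N).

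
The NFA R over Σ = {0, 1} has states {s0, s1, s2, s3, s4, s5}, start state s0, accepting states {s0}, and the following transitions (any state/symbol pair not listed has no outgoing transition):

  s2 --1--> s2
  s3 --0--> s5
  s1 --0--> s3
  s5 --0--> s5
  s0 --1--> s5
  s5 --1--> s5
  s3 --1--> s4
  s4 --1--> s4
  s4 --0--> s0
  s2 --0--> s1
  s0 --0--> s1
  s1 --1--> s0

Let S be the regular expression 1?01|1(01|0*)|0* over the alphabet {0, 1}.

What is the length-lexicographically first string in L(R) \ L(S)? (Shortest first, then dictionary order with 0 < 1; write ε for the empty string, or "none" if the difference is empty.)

The string 0010 is accepted by R but not by S.
No shorter string lies in the difference, and 0010 is the lexicographically first length-4 string in L(R) \ L(S).

0010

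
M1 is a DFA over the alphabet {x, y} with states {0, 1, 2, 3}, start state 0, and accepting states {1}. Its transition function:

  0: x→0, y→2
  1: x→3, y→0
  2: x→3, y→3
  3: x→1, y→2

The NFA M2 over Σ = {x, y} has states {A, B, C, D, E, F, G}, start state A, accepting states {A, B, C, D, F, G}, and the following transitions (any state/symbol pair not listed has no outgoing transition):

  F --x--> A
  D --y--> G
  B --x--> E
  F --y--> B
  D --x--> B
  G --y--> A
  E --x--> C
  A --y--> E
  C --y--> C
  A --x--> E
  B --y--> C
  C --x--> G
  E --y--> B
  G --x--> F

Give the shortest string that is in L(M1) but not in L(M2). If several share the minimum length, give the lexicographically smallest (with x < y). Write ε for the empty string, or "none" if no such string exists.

The string yyx is accepted by M1 but not by M2.
No shorter string lies in the difference, and yyx is the lexicographically first length-3 string in L(M1) \ L(M2).

yyx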